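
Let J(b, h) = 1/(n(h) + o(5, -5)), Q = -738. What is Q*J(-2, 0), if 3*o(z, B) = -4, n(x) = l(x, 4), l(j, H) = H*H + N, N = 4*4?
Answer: -1107/46 ≈ -24.065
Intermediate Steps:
N = 16
l(j, H) = 16 + H**2 (l(j, H) = H*H + 16 = H**2 + 16 = 16 + H**2)
n(x) = 32 (n(x) = 16 + 4**2 = 16 + 16 = 32)
o(z, B) = -4/3 (o(z, B) = (1/3)*(-4) = -4/3)
J(b, h) = 3/92 (J(b, h) = 1/(32 - 4/3) = 1/(92/3) = 3/92)
Q*J(-2, 0) = -738*3/92 = -1107/46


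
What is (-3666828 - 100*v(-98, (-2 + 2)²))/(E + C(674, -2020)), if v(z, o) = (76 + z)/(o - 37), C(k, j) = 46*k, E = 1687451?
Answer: -135674836/63582835 ≈ -2.1338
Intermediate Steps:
v(z, o) = (76 + z)/(-37 + o)
(-3666828 - 100*v(-98, (-2 + 2)²))/(E + C(674, -2020)) = (-3666828 - 100*(76 - 98)/(-37 + (-2 + 2)²))/(1687451 + 46*674) = (-3666828 - 100*(-22)/(-37 + 0²))/(1687451 + 31004) = (-3666828 - 100*(-22)/(-37 + 0))/1718455 = (-3666828 - 100*(-22)/(-37))*(1/1718455) = (-3666828 - (-100)*(-22)/37)*(1/1718455) = (-3666828 - 100*22/37)*(1/1718455) = (-3666828 - 2200/37)*(1/1718455) = -135674836/37*1/1718455 = -135674836/63582835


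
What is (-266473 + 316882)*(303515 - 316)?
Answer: 15283958391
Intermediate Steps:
(-266473 + 316882)*(303515 - 316) = 50409*303199 = 15283958391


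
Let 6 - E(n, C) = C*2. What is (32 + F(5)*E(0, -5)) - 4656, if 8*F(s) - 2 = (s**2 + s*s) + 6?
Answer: -4508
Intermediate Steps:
F(s) = 1 + s**2/4 (F(s) = 1/4 + ((s**2 + s*s) + 6)/8 = 1/4 + ((s**2 + s**2) + 6)/8 = 1/4 + (2*s**2 + 6)/8 = 1/4 + (6 + 2*s**2)/8 = 1/4 + (3/4 + s**2/4) = 1 + s**2/4)
E(n, C) = 6 - 2*C (E(n, C) = 6 - C*2 = 6 - 2*C)
(32 + F(5)*E(0, -5)) - 4656 = (32 + (1 + (1/4)*5**2)*(6 - 2*(-5))) - 4656 = (32 + (1 + (1/4)*25)*(6 + 10)) - 4656 = (32 + (1 + 25/4)*16) - 4656 = (32 + (29/4)*16) - 4656 = (32 + 116) - 4656 = 148 - 4656 = -4508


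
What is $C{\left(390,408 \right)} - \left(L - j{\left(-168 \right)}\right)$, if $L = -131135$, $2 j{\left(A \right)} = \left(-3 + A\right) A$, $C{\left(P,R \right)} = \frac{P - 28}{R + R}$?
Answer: $\frac{59363773}{408} \approx 1.455 \cdot 10^{5}$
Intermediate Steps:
$C{\left(P,R \right)} = \frac{-28 + P}{2 R}$
$j{\left(A \right)} = \frac{A \left(-3 + A\right)}{2}$ ($j{\left(A \right)} = \frac{\left(-3 + A\right) A}{2} = \frac{A \left(-3 + A\right)}{2}$)
$C{\left(390,408 \right)} - \left(L - j{\left(-168 \right)}\right) = \frac{-28 + 390}{2 \cdot 408} + \left(\frac{1}{2} \left(-168\right) \left(-3 - 168\right) - -131135\right) = \frac{1}{2} \cdot \frac{1}{408} \cdot 362 + \left(\frac{1}{2} \left(-168\right) \left(-171\right) + 131135\right) = \frac{181}{408} + \left(14364 + 131135\right) = \frac{181}{408} + 145499 = \frac{59363773}{408}$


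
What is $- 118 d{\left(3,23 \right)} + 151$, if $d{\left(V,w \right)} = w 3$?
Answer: $-7991$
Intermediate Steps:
$d{\left(V,w \right)} = 3 w$
$- 118 d{\left(3,23 \right)} + 151 = - 118 \cdot 3 \cdot 23 + 151 = \left(-118\right) 69 + 151 = -8142 + 151 = -7991$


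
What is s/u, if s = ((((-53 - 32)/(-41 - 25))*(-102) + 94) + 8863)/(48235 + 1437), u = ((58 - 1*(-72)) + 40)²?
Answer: 48541/7895364400 ≈ 6.1480e-6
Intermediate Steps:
u = 28900 (u = ((58 + 72) + 40)² = (130 + 40)² = 170² = 28900)
s = 48541/273196 (s = ((-85/(-66)*(-102) + 94) + 8863)/49672 = ((-85*(-1/66)*(-102) + 94) + 8863)*(1/49672) = (((85/66)*(-102) + 94) + 8863)*(1/49672) = ((-1445/11 + 94) + 8863)*(1/49672) = (-411/11 + 8863)*(1/49672) = (97082/11)*(1/49672) = 48541/273196 ≈ 0.17768)
s/u = (48541/273196)/28900 = (48541/273196)*(1/28900) = 48541/7895364400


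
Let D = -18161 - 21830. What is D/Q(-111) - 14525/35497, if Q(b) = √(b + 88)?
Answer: -2075/5071 + 39991*I*√23/23 ≈ -0.40919 + 8338.7*I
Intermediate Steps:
Q(b) = √(88 + b)
D = -39991
D/Q(-111) - 14525/35497 = -39991/√(88 - 111) - 14525/35497 = -39991*(-I*√23/23) - 14525*1/35497 = -39991*(-I*√23/23) - 2075/5071 = -(-39991)*I*√23/23 - 2075/5071 = 39991*I*√23/23 - 2075/5071 = -2075/5071 + 39991*I*√23/23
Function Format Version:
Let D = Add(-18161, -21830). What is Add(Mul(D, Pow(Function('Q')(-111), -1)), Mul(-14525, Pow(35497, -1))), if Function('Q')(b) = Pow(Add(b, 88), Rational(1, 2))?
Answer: Add(Rational(-2075, 5071), Mul(Rational(39991, 23), I, Pow(23, Rational(1, 2)))) ≈ Add(-0.40919, Mul(8338.7, I))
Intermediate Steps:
Function('Q')(b) = Pow(Add(88, b), Rational(1, 2))
D = -39991
Add(Mul(D, Pow(Function('Q')(-111), -1)), Mul(-14525, Pow(35497, -1))) = Add(Mul(-39991, Pow(Pow(Add(88, -111), Rational(1, 2)), -1)), Mul(-14525, Pow(35497, -1))) = Add(Mul(-39991, Pow(Pow(-23, Rational(1, 2)), -1)), Mul(-14525, Rational(1, 35497))) = Add(Mul(-39991, Pow(Mul(I, Pow(23, Rational(1, 2))), -1)), Rational(-2075, 5071)) = Add(Mul(-39991, Mul(Rational(-1, 23), I, Pow(23, Rational(1, 2)))), Rational(-2075, 5071)) = Add(Mul(Rational(39991, 23), I, Pow(23, Rational(1, 2))), Rational(-2075, 5071)) = Add(Rational(-2075, 5071), Mul(Rational(39991, 23), I, Pow(23, Rational(1, 2))))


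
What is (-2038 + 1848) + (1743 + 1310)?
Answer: 2863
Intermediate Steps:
(-2038 + 1848) + (1743 + 1310) = -190 + 3053 = 2863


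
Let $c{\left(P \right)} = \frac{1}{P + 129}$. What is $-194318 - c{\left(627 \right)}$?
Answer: $- \frac{146904409}{756} \approx -1.9432 \cdot 10^{5}$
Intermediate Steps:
$c{\left(P \right)} = \frac{1}{129 + P}$
$-194318 - c{\left(627 \right)} = -194318 - \frac{1}{129 + 627} = -194318 - \frac{1}{756} = - \frac{146904409}{756}$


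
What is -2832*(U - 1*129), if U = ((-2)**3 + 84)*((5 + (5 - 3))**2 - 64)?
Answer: 3593808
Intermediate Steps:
U = -1140 (U = (-8 + 84)*((5 + 2)**2 - 64) = 76*(7**2 - 64) = 76*(49 - 64) = 76*(-15) = -1140)
-2832*(U - 1*129) = -2832*(-1140 - 1*129) = -2832*(-1140 - 129) = -2832*(-1269) = 3593808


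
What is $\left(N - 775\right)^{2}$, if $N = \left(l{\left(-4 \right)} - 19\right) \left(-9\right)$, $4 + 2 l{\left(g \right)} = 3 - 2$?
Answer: $\frac{1394761}{4} \approx 3.4869 \cdot 10^{5}$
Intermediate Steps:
$l{\left(g \right)} = - \frac{3}{2}$ ($l{\left(g \right)} = -2 + \frac{3 - 2}{2} = -2 + \frac{1}{2} \cdot 1 = -2 + \frac{1}{2} = - \frac{3}{2}$)
$N = \frac{369}{2}$ ($N = \left(- \frac{3}{2} - 19\right) \left(-9\right) = \left(- \frac{41}{2}\right) \left(-9\right) = \frac{369}{2} \approx 184.5$)
$\left(N - 775\right)^{2} = \left(\frac{369}{2} - 775\right)^{2} = \left(- \frac{1181}{2}\right)^{2} = \frac{1394761}{4}$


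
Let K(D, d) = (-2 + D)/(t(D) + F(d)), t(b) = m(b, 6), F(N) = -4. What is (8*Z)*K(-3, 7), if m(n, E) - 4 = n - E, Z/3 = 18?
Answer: 240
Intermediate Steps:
Z = 54 (Z = 3*18 = 54)
m(n, E) = 4 + n - E (m(n, E) = 4 + (n - E) = 4 + n - E)
t(b) = -2 + b (t(b) = 4 + b - 1*6 = 4 + b - 6 = -2 + b)
K(D, d) = (-2 + D)/(-6 + D) (K(D, d) = (-2 + D)/((-2 + D) - 4) = (-2 + D)/(-6 + D))
(8*Z)*K(-3, 7) = (8*54)*((-2 - 3)/(-6 - 3)) = 432*(-5/(-9)) = 432*(-⅑*(-5)) = 432*(5/9) = 240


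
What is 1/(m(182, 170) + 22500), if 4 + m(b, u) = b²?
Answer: 1/55620 ≈ 1.7979e-5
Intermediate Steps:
m(b, u) = -4 + b²
1/(m(182, 170) + 22500) = 1/((-4 + 182²) + 22500) = 1/((-4 + 33124) + 22500) = 1/(33120 + 22500) = 1/55620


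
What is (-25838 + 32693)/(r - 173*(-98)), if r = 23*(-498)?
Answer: 1371/1100 ≈ 1.2464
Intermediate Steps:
r = -11454
(-25838 + 32693)/(r - 173*(-98)) = (-25838 + 32693)/(-11454 - 173*(-98)) = 6855/(-11454 + 16954) = 6855/5500 = 6855*(1/5500) = 1371/1100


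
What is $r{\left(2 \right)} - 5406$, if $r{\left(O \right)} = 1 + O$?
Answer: $-5403$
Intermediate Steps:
$r{\left(2 \right)} - 5406 = \left(1 + 2\right) - 5406 = 3 - 5406 = -5403$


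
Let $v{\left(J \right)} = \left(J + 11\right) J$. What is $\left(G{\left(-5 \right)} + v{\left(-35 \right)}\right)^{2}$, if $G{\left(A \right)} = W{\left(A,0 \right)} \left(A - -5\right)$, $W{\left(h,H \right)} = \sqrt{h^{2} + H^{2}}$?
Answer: $705600$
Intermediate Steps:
$v{\left(J \right)} = J \left(11 + J\right)$ ($v{\left(J \right)} = \left(11 + J\right) J = J \left(11 + J\right)$)
$W{\left(h,H \right)} = \sqrt{H^{2} + h^{2}}$
$G{\left(A \right)} = \sqrt{A^{2}} \left(5 + A\right)$ ($G{\left(A \right)} = \sqrt{0^{2} + A^{2}} \left(A - -5\right) = \sqrt{0 + A^{2}} \left(A + 5\right) = \sqrt{A^{2}} \left(5 + A\right)$)
$\left(G{\left(-5 \right)} + v{\left(-35 \right)}\right)^{2} = \left(\sqrt{\left(-5\right)^{2}} \left(5 - 5\right) - 35 \left(11 - 35\right)\right)^{2} = \left(\sqrt{25} \cdot 0 - -840\right)^{2} = \left(5 \cdot 0 + 840\right)^{2} = \left(0 + 840\right)^{2} = 840^{2} = 705600$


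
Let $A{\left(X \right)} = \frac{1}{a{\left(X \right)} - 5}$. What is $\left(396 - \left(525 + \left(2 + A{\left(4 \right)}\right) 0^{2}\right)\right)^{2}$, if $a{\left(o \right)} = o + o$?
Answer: $16641$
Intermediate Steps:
$a{\left(o \right)} = 2 o$
$A{\left(X \right)} = \frac{1}{-5 + 2 X}$ ($A{\left(X \right)} = \frac{1}{2 X - 5} = \frac{1}{-5 + 2 X}$)
$\left(396 - \left(525 + \left(2 + A{\left(4 \right)}\right) 0^{2}\right)\right)^{2} = \left(396 - \left(525 + \left(2 + \frac{1}{-5 + 2 \cdot 4}\right) 0^{2}\right)\right)^{2} = \left(396 - \left(525 + \left(2 + \frac{1}{-5 + 8}\right) 0\right)\right)^{2} = \left(396 - \left(525 + \left(2 + \frac{1}{3}\right) 0\right)\right)^{2} = \left(396 - \left(525 + \frac{7}{3} \cdot 0\right)\right)^{2} = \left(396 - 525\right)^{2} = \left(-129\right)^{2} = 16641$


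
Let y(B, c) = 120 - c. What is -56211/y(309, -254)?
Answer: -56211/374 ≈ -150.30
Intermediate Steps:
-56211/y(309, -254) = -56211/(120 - 1*(-254)) = -56211/(120 + 254) = -56211/374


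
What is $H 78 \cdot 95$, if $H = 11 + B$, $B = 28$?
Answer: $288990$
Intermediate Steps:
$H = 39$ ($H = 11 + 28 = 39$)
$H 78 \cdot 95 = 39 \cdot 78 \cdot 95 = 3042 \cdot 95 = 288990$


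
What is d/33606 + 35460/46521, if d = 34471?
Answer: 103529413/57903138 ≈ 1.7880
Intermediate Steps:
d/33606 + 35460/46521 = 34471/33606 + 35460/46521 = 34471*(1/33606) + 35460*(1/46521) = 34471/33606 + 3940/5169 = 103529413/57903138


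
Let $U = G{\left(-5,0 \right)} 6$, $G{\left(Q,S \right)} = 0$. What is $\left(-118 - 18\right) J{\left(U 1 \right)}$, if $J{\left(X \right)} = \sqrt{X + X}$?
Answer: $0$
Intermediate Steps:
$U = 0$ ($U = 0 \cdot 6 = 0$)
$J{\left(X \right)} = \sqrt{2} \sqrt{X}$ ($J{\left(X \right)} = \sqrt{2 X} = \sqrt{2} \sqrt{X}$)
$\left(-118 - 18\right) J{\left(U 1 \right)} = \left(-118 - 18\right) \sqrt{2} \sqrt{0 \cdot 1} = - 136 \sqrt{2} \sqrt{0} = - 136 \sqrt{2} \cdot 0 = \left(-136\right) 0 = 0$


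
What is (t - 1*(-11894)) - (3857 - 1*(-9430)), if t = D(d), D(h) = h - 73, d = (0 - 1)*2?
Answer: -1468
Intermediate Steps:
d = -2 (d = -1*2 = -2)
D(h) = -73 + h
t = -75 (t = -73 - 2 = -75)
(t - 1*(-11894)) - (3857 - 1*(-9430)) = (-75 - 1*(-11894)) - (3857 - 1*(-9430)) = (-75 + 11894) - (3857 + 9430) = 11819 - 1*13287 = 11819 - 13287 = -1468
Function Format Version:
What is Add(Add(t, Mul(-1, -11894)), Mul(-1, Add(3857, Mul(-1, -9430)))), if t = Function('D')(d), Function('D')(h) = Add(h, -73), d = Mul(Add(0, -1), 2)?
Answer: -1468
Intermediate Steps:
d = -2 (d = Mul(-1, 2) = -2)
Function('D')(h) = Add(-73, h)
t = -75 (t = Add(-73, -2) = -75)
Add(Add(t, Mul(-1, -11894)), Mul(-1, Add(3857, Mul(-1, -9430)))) = Add(Add(-75, Mul(-1, -11894)), Mul(-1, Add(3857, Mul(-1, -9430)))) = Add(Add(-75, 11894), Mul(-1, Add(3857, 9430))) = Add(11819, Mul(-1, 13287)) = Add(11819, -13287) = -1468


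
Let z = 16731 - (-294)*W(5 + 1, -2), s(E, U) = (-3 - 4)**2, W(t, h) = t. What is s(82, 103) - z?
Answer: -18446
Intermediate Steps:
s(E, U) = 49 (s(E, U) = (-7)**2 = 49)
z = 18495 (z = 16731 - (-294)*(5 + 1) = 16731 - (-294)*6 = 16731 - 1*(-1764) = 16731 + 1764 = 18495)
s(82, 103) - z = 49 - 1*18495 = 49 - 18495 = -18446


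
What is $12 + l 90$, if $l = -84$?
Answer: $-7548$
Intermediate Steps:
$12 + l 90 = 12 - 7560 = -7548$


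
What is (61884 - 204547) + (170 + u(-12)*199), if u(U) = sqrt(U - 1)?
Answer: -142493 + 199*I*sqrt(13) ≈ -1.4249e+5 + 717.5*I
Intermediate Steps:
u(U) = sqrt(-1 + U)
(61884 - 204547) + (170 + u(-12)*199) = (61884 - 204547) + (170 + sqrt(-1 - 12)*199) = -142663 + (170 + sqrt(-13)*199) = -142663 + (170 + (I*sqrt(13))*199) = -142663 + (170 + 199*I*sqrt(13)) = -142493 + 199*I*sqrt(13)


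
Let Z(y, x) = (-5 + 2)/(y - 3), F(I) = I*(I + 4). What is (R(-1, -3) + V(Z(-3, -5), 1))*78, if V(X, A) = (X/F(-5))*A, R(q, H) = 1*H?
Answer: -1131/5 ≈ -226.20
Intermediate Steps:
F(I) = I*(4 + I)
Z(y, x) = -3/(-3 + y)
R(q, H) = H
V(X, A) = A*X/5 (V(X, A) = (X/((-5*(4 - 5))))*A = (X/((-5*(-1))))*A = (X/5)*A = A*X/5)
(R(-1, -3) + V(Z(-3, -5), 1))*78 = (-3 + (⅕)*1*(-3/(-3 - 3)))*78 = (-3 + (⅕)*1*(-3/(-6)))*78 = (-3 + (⅕)*1*(-3*(-⅙)))*78 = (-3 + (⅕)*1*(½))*78 = (-3 + ⅒)*78 = -29/10*78 = -1131/5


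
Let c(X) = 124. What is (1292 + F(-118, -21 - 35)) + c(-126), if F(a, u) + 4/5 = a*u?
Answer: 40116/5 ≈ 8023.2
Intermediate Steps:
F(a, u) = -⅘ + a*u
(1292 + F(-118, -21 - 35)) + c(-126) = (1292 + (-⅘ - 118*(-21 - 35))) + 124 = (1292 + (-⅘ - 118*(-56))) + 124 = (1292 + (-⅘ + 6608)) + 124 = (1292 + 33036/5) + 124 = 39496/5 + 124 = 40116/5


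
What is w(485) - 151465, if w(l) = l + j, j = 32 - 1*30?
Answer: -150978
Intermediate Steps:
j = 2 (j = 32 - 30 = 2)
w(l) = 2 + l (w(l) = l + 2 = 2 + l)
w(485) - 151465 = (2 + 485) - 151465 = 487 - 151465 = -150978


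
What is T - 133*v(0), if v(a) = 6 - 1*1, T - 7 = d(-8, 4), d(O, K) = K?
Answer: -654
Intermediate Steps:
T = 11 (T = 7 + 4 = 11)
v(a) = 5 (v(a) = 6 - 1 = 5)
T - 133*v(0) = 11 - 133*5 = 11 - 665 = -654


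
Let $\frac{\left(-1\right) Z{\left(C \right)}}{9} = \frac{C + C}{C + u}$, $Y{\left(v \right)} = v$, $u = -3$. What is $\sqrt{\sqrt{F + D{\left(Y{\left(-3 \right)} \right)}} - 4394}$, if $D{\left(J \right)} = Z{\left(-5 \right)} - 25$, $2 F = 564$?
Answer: $\frac{\sqrt{-17576 + 2 \sqrt{983}}}{2} \approx 66.169 i$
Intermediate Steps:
$F = 282$ ($F = \frac{1}{2} \cdot 564 = 282$)
$Z{\left(C \right)} = - \frac{18 C}{-3 + C}$ ($Z{\left(C \right)} = - 9 \frac{C + C}{C - 3} = - 9 \frac{2 C}{-3 + C} = - \frac{18 C}{-3 + C}$)
$D{\left(J \right)} = - \frac{145}{4}$ ($D{\left(J \right)} = \left(-18\right) \left(-5\right) \frac{1}{-3 - 5} - 25 = \left(-18\right) \left(-5\right) \frac{1}{-8} - 25 = \left(-18\right) \left(-5\right) \left(- \frac{1}{8}\right) - 25 = - \frac{45}{4} - 25 = - \frac{145}{4}$)
$\sqrt{\sqrt{F + D{\left(Y{\left(-3 \right)} \right)}} - 4394} = \sqrt{\sqrt{282 - \frac{145}{4}} - 4394} = \sqrt{\sqrt{\frac{983}{4}} - 4394} = \sqrt{\frac{\sqrt{983}}{2} - 4394} = \sqrt{-4394 + \frac{\sqrt{983}}{2}}$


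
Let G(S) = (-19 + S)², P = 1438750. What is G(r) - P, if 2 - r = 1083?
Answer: -228750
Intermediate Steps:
r = -1081 (r = 2 - 1*1083 = 2 - 1083 = -1081)
G(r) - P = (-19 - 1081)² - 1*1438750 = (-1100)² - 1438750 = 1210000 - 1438750 = -228750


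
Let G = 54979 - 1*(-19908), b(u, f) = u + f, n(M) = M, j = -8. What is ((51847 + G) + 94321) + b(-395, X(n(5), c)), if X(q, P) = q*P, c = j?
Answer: 220620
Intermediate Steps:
c = -8
X(q, P) = P*q
b(u, f) = f + u
G = 74887 (G = 54979 + 19908 = 74887)
((51847 + G) + 94321) + b(-395, X(n(5), c)) = ((51847 + 74887) + 94321) + (-8*5 - 395) = (126734 + 94321) + (-40 - 395) = 221055 - 435 = 220620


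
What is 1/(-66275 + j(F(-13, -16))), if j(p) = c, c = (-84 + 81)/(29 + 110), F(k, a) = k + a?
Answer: -139/9212228 ≈ -1.5089e-5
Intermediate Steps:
F(k, a) = a + k
c = -3/139 ≈ -0.021583
j(p) = -3/139
1/(-66275 + j(F(-13, -16))) = 1/(-66275 - 3/139) = 1/(-9212228/139) = -139/9212228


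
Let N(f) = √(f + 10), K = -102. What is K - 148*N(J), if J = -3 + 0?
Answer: -102 - 148*√7 ≈ -493.57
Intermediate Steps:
J = -3
N(f) = √(10 + f)
K - 148*N(J) = -102 - 148*√(10 - 3) = -102 - 148*√7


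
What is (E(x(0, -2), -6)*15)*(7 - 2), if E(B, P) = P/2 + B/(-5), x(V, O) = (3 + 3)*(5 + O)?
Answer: -495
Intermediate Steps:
x(V, O) = 30 + 6*O (x(V, O) = 6*(5 + O) = 30 + 6*O)
E(B, P) = P/2 - B/5 (E(B, P) = P*(½) + B*(-⅕) = P/2 - B/5)
(E(x(0, -2), -6)*15)*(7 - 2) = (((½)*(-6) - (30 + 6*(-2))/5)*15)*(7 - 2) = ((-3 - (30 - 12)/5)*15)*5 = ((-3 - ⅕*18)*15)*5 = ((-3 - 18/5)*15)*5 = -33/5*15*5 = -99*5 = -495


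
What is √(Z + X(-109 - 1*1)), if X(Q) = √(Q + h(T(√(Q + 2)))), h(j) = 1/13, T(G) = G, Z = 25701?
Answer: √(4343469 + 13*I*√18577)/13 ≈ 160.32 + 0.032699*I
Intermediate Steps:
h(j) = 1/13
X(Q) = √(1/13 + Q) (X(Q) = √(Q + 1/13) = √(1/13 + Q))
√(Z + X(-109 - 1*1)) = √(25701 + √(13 + 169*(-109 - 1*1))/13) = √(25701 + √(13 + 169*(-109 - 1))/13) = √(25701 + √(13 + 169*(-110))/13) = √(25701 + √(13 - 18590)/13) = √(25701 + √(-18577)/13) = √(25701 + (I*√18577)/13) = √(25701 + I*√18577/13)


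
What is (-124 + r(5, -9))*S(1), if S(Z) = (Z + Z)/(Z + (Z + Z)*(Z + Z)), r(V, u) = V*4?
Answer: -208/5 ≈ -41.600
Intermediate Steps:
r(V, u) = 4*V
S(Z) = 2*Z/(Z + 4*Z²) (S(Z) = (2*Z)/(Z + (2*Z)*(2*Z)) = (2*Z)/(Z + 4*Z²) = 2*Z/(Z + 4*Z²))
(-124 + r(5, -9))*S(1) = (-124 + 4*5)*(2/(1 + 4*1)) = (-124 + 20)*(2/(1 + 4)) = -208/5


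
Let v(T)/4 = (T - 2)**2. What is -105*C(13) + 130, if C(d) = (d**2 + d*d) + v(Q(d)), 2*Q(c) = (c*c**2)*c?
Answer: -85627771505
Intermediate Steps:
Q(c) = c**4/2 (Q(c) = ((c*c**2)*c)/2 = (c**3*c)/2 = c**4/2)
v(T) = 4*(-2 + T)**2 (v(T) = 4*(T - 2)**2 = 4*(-2 + T)**2)
C(d) = 2*d**2 + 4*(-2 + d**4/2)**2 (C(d) = (d**2 + d*d) + 4*(-2 + d**4/2)**2 = (d**2 + d**2) + 4*(-2 + d**4/2)**2 = 2*d**2 + 4*(-2 + d**4/2)**2)
-105*C(13) + 130 = -105*((-4 + 13**4)**2 + 2*13**2) + 130 = -105*((-4 + 28561)**2 + 2*169) + 130 = -105*(28557**2 + 338) + 130 = -105*(815502249 + 338) + 130 = -105*815502587 + 130 = -85627771635 + 130 = -85627771505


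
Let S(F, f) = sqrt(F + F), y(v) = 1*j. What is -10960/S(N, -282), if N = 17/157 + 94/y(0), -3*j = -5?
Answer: -5480*sqrt(69643630)/44359 ≈ -1031.0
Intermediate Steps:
j = 5/3 (j = -1/3*(-5) = 5/3 ≈ 1.6667)
y(v) = 5/3 (y(v) = 1*(5/3) = 5/3)
N = 44359/785 (N = 17/157 + 94/(5/3) = 17*(1/157) + 94*(3/5) = 17/157 + 282/5 = 44359/785 ≈ 56.508)
S(F, f) = sqrt(2)*sqrt(F) (S(F, f) = sqrt(2*F) = sqrt(2)*sqrt(F))
-10960/S(N, -282) = -10960*sqrt(69643630)/88718 = -5480*sqrt(69643630)/44359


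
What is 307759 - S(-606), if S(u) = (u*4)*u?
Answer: -1161185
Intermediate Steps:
S(u) = 4*u**2 (S(u) = (4*u)*u = 4*u**2)
307759 - S(-606) = 307759 - 4*(-606)**2 = 307759 - 4*367236 = 307759 - 1*1468944 = 307759 - 1468944 = -1161185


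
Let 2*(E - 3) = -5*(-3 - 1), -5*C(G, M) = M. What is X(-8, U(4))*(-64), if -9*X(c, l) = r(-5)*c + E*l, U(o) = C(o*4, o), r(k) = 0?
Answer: -3328/45 ≈ -73.956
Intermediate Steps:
C(G, M) = -M/5
E = 13 (E = 3 + (-5*(-3 - 1))/2 = 3 + (-5*(-4))/2 = 3 + (½)*20 = 3 + 10 = 13)
U(o) = -o/5
X(c, l) = -13*l/9 (X(c, l) = -(0*c + 13*l)/9 = -(0 + 13*l)/9 = -13*l/9)
X(-8, U(4))*(-64) = -(-13)*4/45*(-64) = -13/9*(-⅘)*(-64) = (52/45)*(-64) = -3328/45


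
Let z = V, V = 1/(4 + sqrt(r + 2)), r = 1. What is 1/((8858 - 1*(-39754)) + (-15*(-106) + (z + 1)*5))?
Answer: 652711/32771665342 + 5*sqrt(3)/32771665342 ≈ 1.9917e-5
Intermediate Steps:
V = 1/(4 + sqrt(3)) (V = 1/(4 + sqrt(1 + 2)) = 1/(4 + sqrt(3)) ≈ 0.17446)
z = 4/13 - sqrt(3)/13 ≈ 0.17446
1/((8858 - 1*(-39754)) + (-15*(-106) + (z + 1)*5)) = 1/((8858 - 1*(-39754)) + (-15*(-106) + ((4/13 - sqrt(3)/13) + 1)*5)) = 1/((8858 + 39754) + (1590 + (17/13 - sqrt(3)/13)*5)) = 1/(48612 + (1590 + (85/13 - 5*sqrt(3)/13))) = 1/(48612 + (20755/13 - 5*sqrt(3)/13)) = 1/(652711/13 - 5*sqrt(3)/13)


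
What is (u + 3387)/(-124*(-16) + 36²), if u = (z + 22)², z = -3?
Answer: 937/820 ≈ 1.1427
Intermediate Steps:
u = 361 (u = (-3 + 22)² = 19² = 361)
(u + 3387)/(-124*(-16) + 36²) = (361 + 3387)/(-124*(-16) + 36²) = 3748/(1984 + 1296) = 3748/3280 = 3748*(1/3280) = 937/820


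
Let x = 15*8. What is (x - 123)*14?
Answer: -42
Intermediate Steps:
x = 120
(x - 123)*14 = (120 - 123)*14 = -3*14 = -42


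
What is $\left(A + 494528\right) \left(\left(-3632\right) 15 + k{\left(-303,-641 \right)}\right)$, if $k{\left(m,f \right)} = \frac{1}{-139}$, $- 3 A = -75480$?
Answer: $- \frac{3935452231048}{139} \approx -2.8313 \cdot 10^{10}$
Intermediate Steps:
$A = 25160$ ($A = \left(- \frac{1}{3}\right) \left(-75480\right) = 25160$)
$k{\left(m,f \right)} = - \frac{1}{139}$
$\left(A + 494528\right) \left(\left(-3632\right) 15 + k{\left(-303,-641 \right)}\right) = \left(25160 + 494528\right) \left(\left(-3632\right) 15 - \frac{1}{139}\right) = 519688 \left(-54480 - \frac{1}{139}\right) = 519688 \left(- \frac{7572721}{139}\right) = - \frac{3935452231048}{139}$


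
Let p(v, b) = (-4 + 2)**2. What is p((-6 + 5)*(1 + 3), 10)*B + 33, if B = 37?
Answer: 181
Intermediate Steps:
p(v, b) = 4 (p(v, b) = (-2)**2 = 4)
p((-6 + 5)*(1 + 3), 10)*B + 33 = 4*37 + 33 = 148 + 33 = 181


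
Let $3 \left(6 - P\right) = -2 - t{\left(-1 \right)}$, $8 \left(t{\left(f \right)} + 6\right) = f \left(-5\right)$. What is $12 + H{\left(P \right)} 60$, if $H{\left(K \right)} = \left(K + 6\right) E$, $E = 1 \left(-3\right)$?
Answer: $- \frac{3891}{2} \approx -1945.5$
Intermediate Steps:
$t{\left(f \right)} = -6 - \frac{5 f}{8}$ ($t{\left(f \right)} = -6 + \frac{f \left(-5\right)}{8} = -6 + \frac{\left(-5\right) f}{8} = -6 - \frac{5 f}{8}$)
$E = -3$
$P = \frac{39}{8}$ ($P = 6 - \frac{-2 - \left(-6 - - \frac{5}{8}\right)}{3} = 6 - \frac{-2 - \left(-6 + \frac{5}{8}\right)}{3} = 6 - \frac{-2 - - \frac{43}{8}}{3} = 6 - \frac{-2 + \frac{43}{8}}{3} = 6 - \frac{9}{8} = \frac{39}{8} \approx 4.875$)
$H{\left(K \right)} = -18 - 3 K$ ($H{\left(K \right)} = \left(K + 6\right) \left(-3\right) = \left(6 + K\right) \left(-3\right) = -18 - 3 K$)
$12 + H{\left(P \right)} 60 = 12 + \left(-18 - \frac{117}{8}\right) 60 = 12 - \frac{3915}{2} = - \frac{3891}{2}$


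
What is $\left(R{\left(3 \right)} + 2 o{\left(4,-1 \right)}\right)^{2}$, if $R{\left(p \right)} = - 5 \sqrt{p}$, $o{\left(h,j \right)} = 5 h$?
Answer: $1675 - 400 \sqrt{3} \approx 982.18$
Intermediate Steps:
$\left(R{\left(3 \right)} + 2 o{\left(4,-1 \right)}\right)^{2} = \left(- 5 \sqrt{3} + 2 \cdot 5 \cdot 4\right)^{2} = \left(- 5 \sqrt{3} + 2 \cdot 20\right)^{2} = \left(- 5 \sqrt{3} + 40\right)^{2} = \left(40 - 5 \sqrt{3}\right)^{2}$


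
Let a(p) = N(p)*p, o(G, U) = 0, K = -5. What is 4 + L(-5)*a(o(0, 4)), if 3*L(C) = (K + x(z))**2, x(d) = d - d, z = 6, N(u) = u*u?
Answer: 4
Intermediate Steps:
N(u) = u**2
x(d) = 0
a(p) = p**3 (a(p) = p**2*p = p**3)
L(C) = 25/3 (L(C) = (-5 + 0)**2/3 = (1/3)*(-5)**2 = (1/3)*25 = 25/3)
4 + L(-5)*a(o(0, 4)) = 4 + (25/3)*0**3 = 4 + (25/3)*0 = 4 + 0 = 4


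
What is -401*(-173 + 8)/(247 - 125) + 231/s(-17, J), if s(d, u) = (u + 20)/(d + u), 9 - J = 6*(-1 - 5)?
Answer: 5089821/7930 ≈ 641.84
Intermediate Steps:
J = 45 (J = 9 - 6*(-1 - 5) = 9 - 6*(-6) = 9 - 1*(-36) = 9 + 36 = 45)
s(d, u) = (20 + u)/(d + u)
-401*(-173 + 8)/(247 - 125) + 231/s(-17, J) = -401*(-173 + 8)/(247 - 125) + 231/(((20 + 45)/(-17 + 45))) = -401/(122/(-165)) + 231/((65/28)) = -401/(122*(-1/165)) + 231/(((1/28)*65)) = -401/(-122/165) + 231/(65/28) = -401*(-165/122) + 231*(28/65) = 66165/122 + 6468/65 = 5089821/7930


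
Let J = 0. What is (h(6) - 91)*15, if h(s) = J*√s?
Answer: -1365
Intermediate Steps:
h(s) = 0 (h(s) = 0*√s = 0)
(h(6) - 91)*15 = (0 - 91)*15 = -91*15 = -1365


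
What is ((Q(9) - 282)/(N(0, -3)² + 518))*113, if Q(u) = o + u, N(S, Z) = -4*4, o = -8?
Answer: -31753/774 ≈ -41.025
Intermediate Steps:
N(S, Z) = -16
Q(u) = -8 + u
((Q(9) - 282)/(N(0, -3)² + 518))*113 = (((-8 + 9) - 282)/((-16)² + 518))*113 = ((1 - 282)/(256 + 518))*113 = -281/774*113 = -31753/774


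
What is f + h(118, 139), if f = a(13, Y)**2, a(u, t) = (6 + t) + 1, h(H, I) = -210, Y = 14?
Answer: 231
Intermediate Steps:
a(u, t) = 7 + t
f = 441 (f = (7 + 14)**2 = 21**2 = 441)
f + h(118, 139) = 441 - 210 = 231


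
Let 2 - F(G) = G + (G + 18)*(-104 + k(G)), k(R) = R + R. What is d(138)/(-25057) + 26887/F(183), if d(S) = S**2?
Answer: -240007093/189155293 ≈ -1.2688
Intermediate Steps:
k(R) = 2*R
F(G) = 2 - G - (-104 + 2*G)*(18 + G) (F(G) = 2 - (G + (G + 18)*(-104 + 2*G)) = 2 - (G + (18 + G)*(-104 + 2*G)) = 2 - (G + (-104 + 2*G)*(18 + G)) = 2 + (-G - (-104 + 2*G)*(18 + G)) = 2 - G - (-104 + 2*G)*(18 + G))
d(138)/(-25057) + 26887/F(183) = 138**2/(-25057) + 26887/(1874 - 2*183**2 + 67*183) = 19044*(-1/25057) + 26887/(1874 - 2*33489 + 12261) = -19044/25057 + 26887/(1874 - 66978 + 12261) = -19044/25057 + 26887/(-52843) = -19044/25057 + 26887*(-1/52843) = -19044/25057 - 3841/7549 = -240007093/189155293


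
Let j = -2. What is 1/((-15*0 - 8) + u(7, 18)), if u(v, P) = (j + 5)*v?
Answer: 1/13 ≈ 0.076923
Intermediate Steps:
u(v, P) = 3*v (u(v, P) = (-2 + 5)*v = 3*v)
1/((-15*0 - 8) + u(7, 18)) = 1/((-15*0 - 8) + 3*7) = 1/((0 - 8) + 21) = 1/(-8 + 21) = 1/13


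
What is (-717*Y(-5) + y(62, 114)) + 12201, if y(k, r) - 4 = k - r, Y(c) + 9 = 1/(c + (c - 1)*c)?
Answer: 464433/25 ≈ 18577.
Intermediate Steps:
Y(c) = -9 + 1/(c + c*(-1 + c)) (Y(c) = -9 + 1/(c + (c - 1)*c) = -9 + 1/(c + (-1 + c)*c) = -9 + 1/(c + c*(-1 + c)))
y(k, r) = 4 + k - r (y(k, r) = 4 + (k - r) = 4 + k - r)
(-717*Y(-5) + y(62, 114)) + 12201 = (-717*(-9 + (-5)⁻²) + (4 + 62 - 1*114)) + 12201 = (-717*(-9 + 1/25) + (4 + 62 - 114)) + 12201 = (-717*(-224/25) - 48) + 12201 = (160608/25 - 48) + 12201 = 159408/25 + 12201 = 464433/25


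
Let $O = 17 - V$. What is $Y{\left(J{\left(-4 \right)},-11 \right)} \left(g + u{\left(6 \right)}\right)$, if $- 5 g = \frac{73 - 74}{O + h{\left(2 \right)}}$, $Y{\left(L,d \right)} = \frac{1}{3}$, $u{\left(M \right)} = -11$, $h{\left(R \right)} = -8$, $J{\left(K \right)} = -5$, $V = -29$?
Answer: $- \frac{2089}{570} \approx -3.6649$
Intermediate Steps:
$O = 46$ ($O = 17 - -29 = 17 + 29 = 46$)
$Y{\left(L,d \right)} = \frac{1}{3}$
$g = \frac{1}{190}$ ($g = - \frac{\left(73 - 74\right) \frac{1}{46 - 8}}{5} = - \frac{\left(-1\right) \frac{1}{38}}{5} = \left(- \frac{1}{5}\right) \left(- \frac{1}{38}\right) = \frac{1}{190} \approx 0.0052632$)
$Y{\left(J{\left(-4 \right)},-11 \right)} \left(g + u{\left(6 \right)}\right) = \frac{\frac{1}{190} - 11}{3} = \frac{1}{3} \left(- \frac{2089}{190}\right) = - \frac{2089}{570}$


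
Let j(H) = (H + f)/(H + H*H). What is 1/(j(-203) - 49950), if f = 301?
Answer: -2929/146303543 ≈ -2.0020e-5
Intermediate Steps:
j(H) = (301 + H)/(H + H²) (j(H) = (H + 301)/(H + H*H) = (301 + H)/(H + H²))
1/(j(-203) - 49950) = 1/((301 - 203)/((-203)*(1 - 203)) - 49950) = 1/(-1/203*98/(-202) - 49950) = 1/(-1/203*(-1/202)*98 - 49950) = 1/(7/2929 - 49950) = 1/(-146303543/2929) = -2929/146303543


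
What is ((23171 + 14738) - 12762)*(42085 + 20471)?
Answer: 1573095732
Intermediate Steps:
((23171 + 14738) - 12762)*(42085 + 20471) = (37909 - 12762)*62556 = 25147*62556 = 1573095732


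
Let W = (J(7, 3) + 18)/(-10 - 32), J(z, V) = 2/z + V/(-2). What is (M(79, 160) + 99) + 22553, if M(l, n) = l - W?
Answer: 13366063/588 ≈ 22731.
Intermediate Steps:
J(z, V) = 2/z - V/2 (J(z, V) = 2/z + V*(-1/2) = 2/z - V/2)
W = -235/588 (W = ((2/7 - 1/2*3) + 18)/(-10 - 32) = ((2*(1/7) - 3/2) + 18)/(-42) = ((2/7 - 3/2) + 18)*(-1/42) = (-17/14 + 18)*(-1/42) = (235/14)*(-1/42) = -235/588 ≈ -0.39966)
M(l, n) = 235/588 + l (M(l, n) = l - 1*(-235/588) = l + 235/588 = 235/588 + l)
(M(79, 160) + 99) + 22553 = ((235/588 + 79) + 99) + 22553 = (46687/588 + 99) + 22553 = 104899/588 + 22553 = 13366063/588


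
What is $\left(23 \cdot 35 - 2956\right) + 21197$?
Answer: $19046$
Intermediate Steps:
$\left(23 \cdot 35 - 2956\right) + 21197 = \left(805 - 2956\right) + 21197 = -2151 + 21197 = 19046$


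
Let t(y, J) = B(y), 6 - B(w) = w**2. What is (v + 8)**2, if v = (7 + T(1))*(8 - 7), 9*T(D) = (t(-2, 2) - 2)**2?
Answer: 225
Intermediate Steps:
B(w) = 6 - w**2
t(y, J) = 6 - y**2
T(D) = 0 (T(D) = ((6 - 1*(-2)**2) - 2)**2/9 = ((6 - 1*4) - 2)**2/9 = ((6 - 4) - 2)**2/9 = (2 - 2)**2/9 = (1/9)*0**2 = (1/9)*0 = 0)
v = 7 (v = (7 + 0)*(8 - 7) = 7*1 = 7)
(v + 8)**2 = (7 + 8)**2 = 15**2 = 225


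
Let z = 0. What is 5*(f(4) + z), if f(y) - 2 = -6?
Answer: -20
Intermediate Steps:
f(y) = -4 (f(y) = 2 - 6 = -4)
5*(f(4) + z) = 5*(-4 + 0) = 5*(-4) = -20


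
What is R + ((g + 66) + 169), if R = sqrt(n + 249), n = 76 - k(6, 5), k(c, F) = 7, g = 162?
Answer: 397 + sqrt(318) ≈ 414.83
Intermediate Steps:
n = 69 (n = 76 - 1*7 = 76 - 7 = 69)
R = sqrt(318) (R = sqrt(69 + 249) = sqrt(318) ≈ 17.833)
R + ((g + 66) + 169) = sqrt(318) + ((162 + 66) + 169) = sqrt(318) + (228 + 169) = sqrt(318) + 397 = 397 + sqrt(318)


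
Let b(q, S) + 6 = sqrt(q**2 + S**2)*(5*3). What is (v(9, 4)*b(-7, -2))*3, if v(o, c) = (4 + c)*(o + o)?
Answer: -2592 + 6480*sqrt(53) ≈ 44583.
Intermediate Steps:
v(o, c) = 2*o*(4 + c) (v(o, c) = (4 + c)*(2*o) = 2*o*(4 + c))
b(q, S) = -6 + 15*sqrt(S**2 + q**2) (b(q, S) = -6 + sqrt(q**2 + S**2)*(5*3) = -6 + sqrt(S**2 + q**2)*15 = -6 + 15*sqrt(S**2 + q**2))
(v(9, 4)*b(-7, -2))*3 = ((2*9*(4 + 4))*(-6 + 15*sqrt((-2)**2 + (-7)**2)))*3 = ((2*9*8)*(-6 + 15*sqrt(4 + 49)))*3 = (144*(-6 + 15*sqrt(53)))*3 = (-864 + 2160*sqrt(53))*3 = -2592 + 6480*sqrt(53)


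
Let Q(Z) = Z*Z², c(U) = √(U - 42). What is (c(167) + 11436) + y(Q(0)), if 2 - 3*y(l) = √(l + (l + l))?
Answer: 34310/3 + 5*√5 ≈ 11448.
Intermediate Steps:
c(U) = √(-42 + U)
Q(Z) = Z³
y(l) = ⅔ - √3*√l/3 (y(l) = ⅔ - √(l + (l + l))/3 = ⅔ - √(l + 2*l)/3 = ⅔ - √3*√l/3)
(c(167) + 11436) + y(Q(0)) = (√(-42 + 167) + 11436) + (⅔ - √3*√(0³)/3) = (√125 + 11436) + (⅔ - √3*√0/3) = (5*√5 + 11436) + (⅔ - ⅓*√3*0) = (11436 + 5*√5) + (⅔ + 0) = (11436 + 5*√5) + ⅔ = 34310/3 + 5*√5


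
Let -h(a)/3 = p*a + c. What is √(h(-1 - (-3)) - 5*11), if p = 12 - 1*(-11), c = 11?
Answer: I*√226 ≈ 15.033*I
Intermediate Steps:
p = 23 (p = 12 + 11 = 23)
h(a) = -33 - 69*a (h(a) = -3*(23*a + 11) = -3*(11 + 23*a) = -33 - 69*a)
√(h(-1 - (-3)) - 5*11) = √((-33 - 69*(-1 - (-3))) - 5*11) = √((-33 - 69*(-1 - 1*(-3))) - 55) = √((-33 - 69*(-1 + 3)) - 55) = √((-33 - 69*2) - 55) = √((-33 - 138) - 55) = √(-171 - 55) = √(-226) = I*√226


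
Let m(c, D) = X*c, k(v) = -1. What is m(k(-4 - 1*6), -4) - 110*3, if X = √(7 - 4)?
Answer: -330 - √3 ≈ -331.73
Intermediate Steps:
X = √3 ≈ 1.7320
m(c, D) = c*√3 (m(c, D) = √3*c = c*√3)
m(k(-4 - 1*6), -4) - 110*3 = -√3 - 110*3 = -√3 - 330 = -330 - √3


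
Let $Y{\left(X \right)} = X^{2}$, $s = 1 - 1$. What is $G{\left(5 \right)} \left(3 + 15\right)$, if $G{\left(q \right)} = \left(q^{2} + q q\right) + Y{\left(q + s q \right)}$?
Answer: $1350$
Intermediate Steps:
$s = 0$ ($s = 1 - 1 = 0$)
$G{\left(q \right)} = 3 q^{2}$ ($G{\left(q \right)} = \left(q^{2} + q q\right) + \left(q + 0 q\right)^{2} = \left(q^{2} + q^{2}\right) + \left(q + 0\right)^{2} = 2 q^{2} + q^{2} = 3 q^{2}$)
$G{\left(5 \right)} \left(3 + 15\right) = 3 \cdot 5^{2} \left(3 + 15\right) = 3 \cdot 25 \cdot 18 = 75 \cdot 18 = 1350$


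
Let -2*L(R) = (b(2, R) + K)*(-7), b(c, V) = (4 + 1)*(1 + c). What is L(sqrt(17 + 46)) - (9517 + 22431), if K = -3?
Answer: -31906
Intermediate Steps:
b(c, V) = 5 + 5*c (b(c, V) = 5*(1 + c) = 5 + 5*c)
L(R) = 42 (L(R) = -((5 + 5*2) - 3)*(-7)/2 = -((5 + 10) - 3)*(-7)/2 = -(15 - 3)*(-7)/2 = -6*(-7) = -1/2*(-84) = 42)
L(sqrt(17 + 46)) - (9517 + 22431) = 42 - (9517 + 22431) = 42 - 1*31948 = 42 - 31948 = -31906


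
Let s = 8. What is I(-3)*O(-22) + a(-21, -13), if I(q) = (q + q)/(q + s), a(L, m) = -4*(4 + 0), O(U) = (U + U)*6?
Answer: 1504/5 ≈ 300.80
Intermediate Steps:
O(U) = 12*U (O(U) = (2*U)*6 = 12*U)
a(L, m) = -16 (a(L, m) = -4*4 = -16)
I(q) = 2*q/(8 + q) (I(q) = (q + q)/(q + 8) = (2*q)/(8 + q) = 2*q/(8 + q))
I(-3)*O(-22) + a(-21, -13) = (2*(-3)/(8 - 3))*(12*(-22)) - 16 = (2*(-3)/5)*(-264) - 16 = (2*(-3)*(1/5))*(-264) - 16 = -6/5*(-264) - 16 = 1584/5 - 16 = 1504/5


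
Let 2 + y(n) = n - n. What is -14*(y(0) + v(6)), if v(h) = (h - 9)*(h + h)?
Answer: 532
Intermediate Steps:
y(n) = -2 (y(n) = -2 + (n - n) = -2 + 0 = -2)
v(h) = 2*h*(-9 + h) (v(h) = (-9 + h)*(2*h) = 2*h*(-9 + h))
-14*(y(0) + v(6)) = -14*(-2 + 2*6*(-9 + 6)) = -14*(-2 + 2*6*(-3)) = -14*(-2 - 36) = -14*(-38) = 532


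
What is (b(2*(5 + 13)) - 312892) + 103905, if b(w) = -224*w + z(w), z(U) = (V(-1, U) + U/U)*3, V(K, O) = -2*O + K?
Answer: -217267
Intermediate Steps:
V(K, O) = K - 2*O
z(U) = -6*U (z(U) = ((-1 - 2*U) + U/U)*3 = ((-1 - 2*U) + 1)*3 = -2*U*3 = -6*U)
b(w) = -230*w (b(w) = -224*w - 6*w = -230*w)
(b(2*(5 + 13)) - 312892) + 103905 = (-460*(5 + 13) - 312892) + 103905 = (-460*18 - 312892) + 103905 = (-230*36 - 312892) + 103905 = (-8280 - 312892) + 103905 = -321172 + 103905 = -217267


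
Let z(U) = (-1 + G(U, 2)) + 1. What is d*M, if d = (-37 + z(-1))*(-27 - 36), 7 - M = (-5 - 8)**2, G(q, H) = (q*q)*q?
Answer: -387828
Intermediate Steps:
G(q, H) = q**3 (G(q, H) = q**2*q = q**3)
z(U) = U**3 (z(U) = (-1 + U**3) + 1 = U**3)
M = -162 (M = 7 - (-5 - 8)**2 = 7 - 1*(-13)**2 = 7 - 1*169 = 7 - 169 = -162)
d = 2394 (d = (-37 + (-1)**3)*(-27 - 36) = (-37 - 1)*(-63) = -38*(-63) = 2394)
d*M = 2394*(-162) = -387828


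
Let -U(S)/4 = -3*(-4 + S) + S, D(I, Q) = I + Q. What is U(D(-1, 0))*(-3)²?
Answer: -504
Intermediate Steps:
U(S) = -48 + 8*S (U(S) = -4*(-3*(-4 + S) + S) = -4*((12 - 3*S) + S) = -4*(12 - 2*S) = -48 + 8*S)
U(D(-1, 0))*(-3)² = (-48 + 8*(-1 + 0))*(-3)² = (-48 + 8*(-1))*9 = (-48 - 8)*9 = -56*9 = -504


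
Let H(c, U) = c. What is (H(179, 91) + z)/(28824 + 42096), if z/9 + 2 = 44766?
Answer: 80611/14184 ≈ 5.6832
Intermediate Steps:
z = 402876 (z = -18 + 9*44766 = -18 + 402894 = 402876)
(H(179, 91) + z)/(28824 + 42096) = (179 + 402876)/(28824 + 42096) = 403055/70920 = 403055*(1/70920) = 80611/14184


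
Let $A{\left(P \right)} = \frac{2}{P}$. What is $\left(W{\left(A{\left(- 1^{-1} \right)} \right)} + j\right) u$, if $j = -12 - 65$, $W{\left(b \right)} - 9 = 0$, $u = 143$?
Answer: $-9724$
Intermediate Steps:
$W{\left(b \right)} = 9$ ($W{\left(b \right)} = 9 + 0 = 9$)
$j = -77$ ($j = -12 - 65 = -77$)
$\left(W{\left(A{\left(- 1^{-1} \right)} \right)} + j\right) u = \left(9 - 77\right) 143 = \left(-68\right) 143 = -9724$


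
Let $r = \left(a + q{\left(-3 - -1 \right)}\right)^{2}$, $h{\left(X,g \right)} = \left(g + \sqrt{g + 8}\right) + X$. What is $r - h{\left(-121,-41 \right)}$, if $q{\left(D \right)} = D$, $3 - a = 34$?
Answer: $1251 - i \sqrt{33} \approx 1251.0 - 5.7446 i$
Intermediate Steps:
$a = -31$ ($a = 3 - 34 = -31$)
$h{\left(X,g \right)} = X + g + \sqrt{8 + g}$ ($h{\left(X,g \right)} = \left(g + \sqrt{8 + g}\right) + X = X + g + \sqrt{8 + g}$)
$r = 1089$ ($r = \left(-31 - 2\right)^{2} = \left(-33\right)^{2} = 1089$)
$r - h{\left(-121,-41 \right)} = 1089 - \left(-121 - 41 + \sqrt{8 - 41}\right) = 1089 - \left(-121 - 41 + \sqrt{-33}\right) = 1089 - \left(-121 - 41 + i \sqrt{33}\right) = 1089 - \left(-162 + i \sqrt{33}\right) = 1089 + \left(162 - i \sqrt{33}\right) = 1251 - i \sqrt{33}$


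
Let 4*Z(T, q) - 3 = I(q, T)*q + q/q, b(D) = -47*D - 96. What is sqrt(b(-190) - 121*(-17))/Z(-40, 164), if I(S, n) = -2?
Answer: -sqrt(10891)/81 ≈ -1.2884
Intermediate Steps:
b(D) = -96 - 47*D
Z(T, q) = 1 - q/2 (Z(T, q) = 3/4 + (-2*q + q/q)/4 = 3/4 + (-2*q + 1)/4 = 3/4 + (1 - 2*q)/4 = 3/4 + (1/4 - q/2) = 1 - q/2)
sqrt(b(-190) - 121*(-17))/Z(-40, 164) = sqrt((-96 - 47*(-190)) - 121*(-17))/(1 - 1/2*164) = sqrt((-96 + 8930) + 2057)/(1 - 82) = sqrt(8834 + 2057)/(-81) = sqrt(10891)*(-1/81) = -sqrt(10891)/81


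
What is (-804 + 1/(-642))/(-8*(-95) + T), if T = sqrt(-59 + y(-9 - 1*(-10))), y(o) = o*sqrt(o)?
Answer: -98072110/92714109 + 516169*I*sqrt(58)/370856436 ≈ -1.0578 + 0.0106*I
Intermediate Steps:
y(o) = o**(3/2)
T = I*sqrt(58) (T = sqrt(-59 + (-9 - 1*(-10))**(3/2)) = sqrt(-59 + (-9 + 10)**(3/2)) = sqrt(-59 + 1**(3/2)) = sqrt(-59 + 1) = sqrt(-58) = I*sqrt(58) ≈ 7.6158*I)
(-804 + 1/(-642))/(-8*(-95) + T) = (-804 + 1/(-642))/(-8*(-95) + I*sqrt(58)) = (-804 - 1/642)/(760 + I*sqrt(58)) = -516169/(642*(760 + I*sqrt(58)))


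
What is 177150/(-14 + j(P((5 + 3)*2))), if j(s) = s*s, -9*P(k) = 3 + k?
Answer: -14349150/773 ≈ -18563.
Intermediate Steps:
P(k) = -1/3 - k/9 (P(k) = -(3 + k)/9 = -1/3 - k/9)
j(s) = s**2
177150/(-14 + j(P((5 + 3)*2))) = 177150/(-14 + (-1/3 - (5 + 3)*2/9)**2) = 177150/(-14 + (-1/3 - 8*2/9)**2) = 177150/(-14 + (-1/3 - 1/9*16)**2) = 177150/(-14 + (-1/3 - 16/9)**2) = 177150/(-14 + (-19/9)**2) = 177150/(-14 + 361/81) = 177150/(-773/81) = -81/773*177150 = -14349150/773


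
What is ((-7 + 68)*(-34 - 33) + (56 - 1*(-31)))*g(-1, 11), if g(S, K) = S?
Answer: 4000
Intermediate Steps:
((-7 + 68)*(-34 - 33) + (56 - 1*(-31)))*g(-1, 11) = ((-7 + 68)*(-34 - 33) + (56 - 1*(-31)))*(-1) = (61*(-67) + (56 + 31))*(-1) = (-4087 + 87)*(-1) = -4000*(-1) = 4000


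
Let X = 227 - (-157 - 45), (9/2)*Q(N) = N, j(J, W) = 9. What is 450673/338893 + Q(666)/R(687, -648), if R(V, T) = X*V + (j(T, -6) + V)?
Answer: 133187523151/100115431167 ≈ 1.3303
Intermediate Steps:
Q(N) = 2*N/9
X = 429 (X = 227 - 1*(-202) = 227 + 202 = 429)
R(V, T) = 9 + 430*V (R(V, T) = 429*V + (9 + V) = 9 + 430*V)
450673/338893 + Q(666)/R(687, -648) = 450673/338893 + ((2/9)*666)/(9 + 430*687) = 450673*(1/338893) + 148/(9 + 295410) = 450673/338893 + 148/295419 = 133187523151/100115431167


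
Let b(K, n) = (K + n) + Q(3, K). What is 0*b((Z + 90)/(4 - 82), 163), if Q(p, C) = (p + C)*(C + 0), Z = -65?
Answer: 0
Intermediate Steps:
Q(p, C) = C*(C + p) (Q(p, C) = (C + p)*C = C*(C + p))
b(K, n) = K + n + K*(3 + K) (b(K, n) = (K + n) + K*(K + 3) = (K + n) + K*(3 + K) = K + n + K*(3 + K))
0*b((Z + 90)/(4 - 82), 163) = 0*((-65 + 90)/(4 - 82) + 163 + ((-65 + 90)/(4 - 82))*(3 + (-65 + 90)/(4 - 82))) = 0*(25/(-78) + 163 + (25/(-78))*(3 + 25/(-78))) = 0*(25*(-1/78) + 163 + (25*(-1/78))*(3 + 25*(-1/78))) = 0*(-25/78 + 163 - 25*(3 - 25/78)/78) = 0*(-25/78 + 163 - 25/78*209/78) = 0*(-25/78 + 163 - 5225/6084) = 0*(984517/6084) = 0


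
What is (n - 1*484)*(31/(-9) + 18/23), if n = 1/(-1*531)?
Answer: 141609755/109917 ≈ 1288.3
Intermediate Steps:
n = -1/531 (n = 1/(-531) = -1/531 ≈ -0.0018832)
(n - 1*484)*(31/(-9) + 18/23) = (-1/531 - 1*484)*(31/(-9) + 18/23) = (-1/531 - 484)*(31*(-1/9) + 18*(1/23)) = -257005*(-31/9 + 18/23)/531 = -257005/531*(-551/207) = 141609755/109917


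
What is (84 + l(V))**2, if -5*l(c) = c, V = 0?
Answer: 7056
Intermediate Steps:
l(c) = -c/5
(84 + l(V))**2 = (84 - 1/5*0)**2 = (84 + 0)**2 = 84**2 = 7056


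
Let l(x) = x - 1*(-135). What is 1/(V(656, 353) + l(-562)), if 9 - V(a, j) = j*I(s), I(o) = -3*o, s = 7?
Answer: 1/6995 ≈ 0.00014296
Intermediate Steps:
l(x) = 135 + x (l(x) = x + 135 = 135 + x)
V(a, j) = 9 + 21*j (V(a, j) = 9 - j*(-3*7) = 9 - j*(-21) = 9 - (-21)*j = 9 + 21*j)
1/(V(656, 353) + l(-562)) = 1/((9 + 21*353) + (135 - 562)) = 1/((9 + 7413) - 427) = 1/(7422 - 427) = 1/6995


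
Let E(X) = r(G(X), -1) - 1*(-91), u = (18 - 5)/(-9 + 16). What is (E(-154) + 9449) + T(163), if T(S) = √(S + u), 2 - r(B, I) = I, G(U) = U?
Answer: 9543 + √8078/7 ≈ 9555.8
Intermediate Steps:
u = 13/7 ≈ 1.8571
r(B, I) = 2 - I
T(S) = √(13/7 + S) (T(S) = √(S + 13/7) = √(13/7 + S))
E(X) = 94 (E(X) = (2 - 1*(-1)) - 1*(-91) = (2 + 1) + 91 = 3 + 91 = 94)
(E(-154) + 9449) + T(163) = (94 + 9449) + √(91 + 49*163)/7 = 9543 + √(91 + 7987)/7 = 9543 + √8078/7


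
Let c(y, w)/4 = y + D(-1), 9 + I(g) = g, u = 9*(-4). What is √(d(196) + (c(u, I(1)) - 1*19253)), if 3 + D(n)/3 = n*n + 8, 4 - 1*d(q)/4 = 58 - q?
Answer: I*√18757 ≈ 136.96*I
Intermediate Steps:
d(q) = -216 + 4*q (d(q) = 16 - 4*(58 - q) = 16 + (-232 + 4*q) = -216 + 4*q)
u = -36
I(g) = -9 + g
D(n) = 15 + 3*n² (D(n) = -9 + 3*(n*n + 8) = -9 + 3*(n² + 8) = -9 + 3*(8 + n²) = -9 + (24 + 3*n²) = 15 + 3*n²)
c(y, w) = 72 + 4*y (c(y, w) = 4*(y + (15 + 3*(-1)²)) = 4*(y + (15 + 3*1)) = 4*(y + (15 + 3)) = 4*(y + 18) = 4*(18 + y) = 72 + 4*y)
√(d(196) + (c(u, I(1)) - 1*19253)) = √((-216 + 4*196) + ((72 + 4*(-36)) - 1*19253)) = √((-216 + 784) + ((72 - 144) - 19253)) = √(568 + (-72 - 19253)) = √(568 - 19325) = √(-18757) = I*√18757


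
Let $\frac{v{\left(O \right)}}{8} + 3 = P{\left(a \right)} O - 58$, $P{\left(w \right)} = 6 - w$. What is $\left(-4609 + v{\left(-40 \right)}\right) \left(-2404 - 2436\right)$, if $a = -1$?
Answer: $35511080$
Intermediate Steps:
$v{\left(O \right)} = -488 + 56 O$ ($v{\left(O \right)} = -24 + 8 \left(\left(6 - -1\right) O - 58\right) = -24 + 8 \left(\left(6 + 1\right) O - 58\right) = -24 + 8 \left(7 O - 58\right) = -24 + 8 \left(-58 + 7 O\right) = -24 + \left(-464 + 56 O\right) = -488 + 56 O$)
$\left(-4609 + v{\left(-40 \right)}\right) \left(-2404 - 2436\right) = \left(-4609 + \left(-488 + 56 \left(-40\right)\right)\right) \left(-2404 - 2436\right) = \left(-4609 - 2728\right) \left(-4840\right) = \left(-7337\right) \left(-4840\right) = 35511080$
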